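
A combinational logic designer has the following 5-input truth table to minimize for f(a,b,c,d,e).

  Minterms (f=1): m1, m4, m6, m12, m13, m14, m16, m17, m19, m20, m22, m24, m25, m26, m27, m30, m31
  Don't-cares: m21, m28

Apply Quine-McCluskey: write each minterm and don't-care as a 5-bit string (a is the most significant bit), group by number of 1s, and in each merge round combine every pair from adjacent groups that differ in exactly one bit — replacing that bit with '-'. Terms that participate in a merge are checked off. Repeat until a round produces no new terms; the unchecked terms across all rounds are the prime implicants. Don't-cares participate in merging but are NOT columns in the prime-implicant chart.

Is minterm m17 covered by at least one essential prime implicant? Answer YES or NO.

YES

[col 0] 00001*, 00100*, 00110*, 01100*, 01101*, 01110*, 10000*, 10001*, 10011*, 10100*, 10101*, 10110*, 11000*, 11001*, 11010*, 11011*, 11100*, 11110*, 11111*
[col 1] -0001, -0100*, -0110*, -1100*, -1110*, 0-100*, 0-110*, 001-0*, 011-0*, 0110-, 1-000*, 1-001*, 1-011*, 1-100*, 1-110*, 10-00*, 10-01*, 100-1*, 1000-*, 101-0*, 1010-*, 11-00*, 11-10*, 11-11*, 110-0*, 110-1*, 1100-*, 1101-*, 111-0*, 1111-*
[col 2] --100*, --110*, -01-0*, -11-0*, 0-1-0*, 1--00, 1-0-1, 1-00-, 1-1-0*, 10-0-, 11--0, 11-1-, 110--
[col 3] --1-0
Prime implicants: --1-0, -0001, 0110-, 1--00, 1-0-1, 1-00-, 10-0-, 11--0, 11-1-, 110--
PI chart (minterm → PIs covering it):
  1 | -0001  (sole → essential)
  4 | --1-0  (sole → essential)
  6 | --1-0  (sole → essential)
  12 | --1-0,0110-
  13 | 0110-  (sole → essential)
  14 | --1-0  (sole → essential)
  16 | 1--00,1-00-,10-0-
  17 | -0001,1-0-1,1-00-,10-0-
  19 | 1-0-1  (sole → essential)
  20 | --1-0,1--00,10-0-
  22 | --1-0  (sole → essential)
  24 | 1--00,1-00-,11--0,110--
  25 | 1-0-1,1-00-,110--
  26 | 11--0,11-1-,110--
  27 | 1-0-1,11-1-,110--
  30 | --1-0,11--0,11-1-
  31 | 11-1-  (sole → essential)
Essential prime implicants: --1-0, -0001, 0110-, 1-0-1, 11-1-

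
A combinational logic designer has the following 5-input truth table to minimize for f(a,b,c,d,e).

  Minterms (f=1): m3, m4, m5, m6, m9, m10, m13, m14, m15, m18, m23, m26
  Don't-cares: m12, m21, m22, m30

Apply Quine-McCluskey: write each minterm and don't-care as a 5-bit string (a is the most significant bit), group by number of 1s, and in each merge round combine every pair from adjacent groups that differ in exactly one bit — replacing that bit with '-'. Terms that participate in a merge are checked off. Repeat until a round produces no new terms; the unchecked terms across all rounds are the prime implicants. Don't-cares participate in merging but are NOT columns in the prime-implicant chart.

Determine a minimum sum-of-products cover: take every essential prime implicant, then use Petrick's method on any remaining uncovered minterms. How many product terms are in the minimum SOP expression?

Round 0: 00011 00100✓ 00101✓ 00110✓ 01001✓ 01010✓ 01100✓ 01101✓ 01110✓ 01111✓ 10010✓ 10101✓ 10110✓ 10111✓ 11010✓ 11110✓
Round 1: -0101 -0110✓ -1010✓ -1110✓ 0-100✓ 0-101✓ 0-110✓ 001-0✓ 0010-✓ 01-01 01-10✓ 011-0✓ 011-1✓ 0110-✓ 0111-✓ 1-010✓ 1-110✓ 10-10✓ 101-1 1011- 11-10✓
Round 2: --110 -1-10 0-1-0 0-10- 011-- 1--10
PIs = {--110, -0101, -1-10, 0-1-0, 0-10-, 00011, 01-01, 011--, 1--10, 101-1, 1011-}
Coverage chart:
  m3: 00011 ←essential
  m4: 0-1-0,0-10-
  m5: -0101,0-10-
  m6: --110,0-1-0
  m9: 01-01 ←essential
  m10: -1-10 ←essential
  m13: 0-10-,01-01,011--
  m14: --110,-1-10,0-1-0,011--
  m15: 011-- ←essential
  m18: 1--10 ←essential
  m23: 101-1,1011-
  m26: -1-10,1--10
Essential: -1-10, 00011, 01-01, 011--, 1--10
Petrick residual → --110, 0-10-, 101-1
Min cover (8 terms): cde' + bde' + a'cd' + a'b'c'de + a'bd'e + a'bc + ade' + ab'ce

8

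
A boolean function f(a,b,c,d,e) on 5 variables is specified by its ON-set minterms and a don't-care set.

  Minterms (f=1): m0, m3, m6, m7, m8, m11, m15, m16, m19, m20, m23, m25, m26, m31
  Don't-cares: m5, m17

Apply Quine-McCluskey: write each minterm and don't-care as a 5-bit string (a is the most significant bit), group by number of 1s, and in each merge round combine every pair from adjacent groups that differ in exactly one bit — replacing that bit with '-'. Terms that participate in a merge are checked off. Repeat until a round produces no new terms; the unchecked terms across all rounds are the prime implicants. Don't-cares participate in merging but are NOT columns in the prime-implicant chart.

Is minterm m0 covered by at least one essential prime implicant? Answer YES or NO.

Round 0: 00000✓ 00011✓ 00101✓ 00110✓ 00111✓ 01000✓ 01011✓ 01111✓ 10000✓ 10001✓ 10011✓ 10100✓ 10111✓ 11001✓ 11010 11111✓
Round 1: -0000 -0011✓ -0111✓ -1111✓ 0-000 0-011✓ 0-111✓ 00-11✓ 001-1 0011- 01-11✓ 1-001 1-111✓ 10-00 10-11✓ 100-1 1000-
Round 2: --111 -0-11 0--11
PIs = {--111, -0-11, -0000, 0--11, 0-000, 001-1, 0011-, 1-001, 10-00, 100-1, 1000-, 11010}
Coverage chart:
  m0: -0000,0-000
  m3: -0-11,0--11
  m6: 0011- ←essential
  m7: --111,-0-11,0--11,001-1,0011-
  m8: 0-000 ←essential
  m11: 0--11 ←essential
  m15: --111,0--11
  m16: -0000,10-00,1000-
  m19: -0-11,100-1
  m20: 10-00 ←essential
  m23: --111,-0-11
  m25: 1-001 ←essential
  m26: 11010 ←essential
  m31: --111 ←essential
Essential: --111, 0--11, 0-000, 0011-, 1-001, 10-00, 11010

YES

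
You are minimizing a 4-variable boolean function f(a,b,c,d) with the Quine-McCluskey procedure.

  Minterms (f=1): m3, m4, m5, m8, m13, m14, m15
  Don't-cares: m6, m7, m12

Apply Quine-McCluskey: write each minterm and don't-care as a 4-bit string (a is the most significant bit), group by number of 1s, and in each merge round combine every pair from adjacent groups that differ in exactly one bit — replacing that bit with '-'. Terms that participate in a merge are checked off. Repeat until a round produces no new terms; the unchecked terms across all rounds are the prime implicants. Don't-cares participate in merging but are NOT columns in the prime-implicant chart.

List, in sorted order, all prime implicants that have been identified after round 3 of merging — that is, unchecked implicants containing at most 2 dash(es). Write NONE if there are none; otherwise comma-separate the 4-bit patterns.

0-11, 1-00

Round 0: 0011✓ 0100✓ 0101✓ 0110✓ 0111✓ 1000✓ 1100✓ 1101✓ 1110✓ 1111✓
Round 1: -100✓ -101✓ -110✓ -111✓ 0-11 01-0✓ 01-1✓ 010-✓ 011-✓ 1-00 11-0✓ 11-1✓ 110-✓ 111-✓
Round 2: -1-0✓ -1-1✓ -10-✓ -11-✓ 01--✓ 11--✓
Round 3: -1--
PIs = {-1--, 0-11, 1-00}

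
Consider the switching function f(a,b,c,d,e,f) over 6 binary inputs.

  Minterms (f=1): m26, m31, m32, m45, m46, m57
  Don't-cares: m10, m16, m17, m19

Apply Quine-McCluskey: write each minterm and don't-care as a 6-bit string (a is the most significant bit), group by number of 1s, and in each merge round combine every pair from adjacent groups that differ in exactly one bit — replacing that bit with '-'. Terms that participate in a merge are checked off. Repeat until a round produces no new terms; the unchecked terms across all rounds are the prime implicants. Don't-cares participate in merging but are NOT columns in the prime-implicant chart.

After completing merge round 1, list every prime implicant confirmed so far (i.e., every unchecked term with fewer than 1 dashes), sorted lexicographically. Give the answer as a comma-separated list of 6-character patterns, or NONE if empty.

[col 0] 001010*, 010000*, 010001*, 010011*, 011010*, 011111, 100000, 101101, 101110, 111001
[col 1] 0-1010, 0100-1, 01000-
Prime implicants: 0-1010, 0100-1, 01000-, 011111, 100000, 101101, 101110, 111001

011111, 100000, 101101, 101110, 111001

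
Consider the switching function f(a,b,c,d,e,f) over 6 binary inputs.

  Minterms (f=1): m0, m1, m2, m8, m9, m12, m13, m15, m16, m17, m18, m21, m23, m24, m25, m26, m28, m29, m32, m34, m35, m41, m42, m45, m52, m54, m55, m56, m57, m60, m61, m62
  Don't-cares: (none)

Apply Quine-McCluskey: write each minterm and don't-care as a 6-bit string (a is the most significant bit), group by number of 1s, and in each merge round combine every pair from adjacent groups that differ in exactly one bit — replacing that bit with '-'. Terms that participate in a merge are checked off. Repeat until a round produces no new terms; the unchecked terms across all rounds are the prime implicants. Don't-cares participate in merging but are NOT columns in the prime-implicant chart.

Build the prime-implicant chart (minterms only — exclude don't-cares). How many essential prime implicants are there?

size-2^0 implicants → 000000(✓)  000001(✓)  000010(✓)  001000(✓)  001001(✓)  001100(✓)  001101(✓)  001111(✓)  010000(✓)  010001(✓)  010010(✓)  010101(✓)  010111(✓)  011000(✓)  011001(✓)  011010(✓)  011100(✓)  011101(✓)  100000(✓)  100010(✓)  100011(✓)  101001(✓)  101010(✓)  101101(✓)  110100(✓)  110110(✓)  110111(✓)  111000(✓)  111001(✓)  111100(✓)  111101(✓)  111110(✓)
size-2^1 implicants → -00000(✓)  -00010(✓)  -01001(✓)  -01101(✓)  -10111  -11000(✓)  -11001(✓)  -11100(✓)  -11101(✓)  0-0000(✓)  0-0001(✓)  0-0010(✓)  0-1000(✓)  0-1001(✓)  0-1100(✓)  0-1101(✓)  00-000(✓)  00-001(✓)  0000-0(✓)  00000-(✓)  001-00(✓)  001-01(✓)  00100-(✓)  0011-1  00110-(✓)  01-000(✓)  01-001(✓)  01-010(✓)  01-101(✓)  010-01(✓)  0100-0(✓)  01000-(✓)  0101-1  011-00(✓)  011-01(✓)  0110-0(✓)  01100-(✓)  01110-(✓)  1-1001(✓)  1-1101(✓)  10-010  1000-0(✓)  10001-  101-01(✓)  11-100(✓)  11-110(✓)  1101-0(✓)  11011-  111-00(✓)  111-01(✓)  11100-(✓)  1111-0(✓)  11110-(✓)
size-2^2 implicants → --1001(✓)  --1101(✓)  -000-0  -01-01(✓)  -11-00(✓)  -11-01(✓)  -1100-(✓)  -1110-(✓)  0--000(✓)  0--001(✓)  0-00-0  0-000-(✓)  0-1-00(✓)  0-1-01(✓)  0-100-(✓)  0-110-(✓)  00-00-(✓)  001-0-(✓)  01--01  01-0-0  01-00-(✓)  011-0-(✓)  1-1-01(✓)  11-1-0  111-0-(✓)
size-2^3 implicants → --1-01  -11-0-  0--00-  0-1-0-
Unchecked terms (primes): --1-01, -000-0, -10111, -11-0-, 0--00-, 0-00-0, 0-1-0-, 0011-1, 01--01, 01-0-0, 0101-1, 10-010, 10001-, 11-1-0, 11011-
Minterm coverage:
  m0 ⊆ -000-0,0--00-,0-00-0
  m1 ⊆ 0--00- [E]
  m2 ⊆ -000-0,0-00-0
  m8 ⊆ 0--00-,0-1-0-
  m9 ⊆ --1-01,0--00-,0-1-0-
  m12 ⊆ 0-1-0- [E]
  m13 ⊆ --1-01,0-1-0-,0011-1
  m15 ⊆ 0011-1 [E]
  m16 ⊆ 0--00-,0-00-0,01-0-0
  m17 ⊆ 0--00-,01--01
  m18 ⊆ 0-00-0,01-0-0
  m21 ⊆ 01--01,0101-1
  m23 ⊆ -10111,0101-1
  m24 ⊆ -11-0-,0--00-,0-1-0-,01-0-0
  m25 ⊆ --1-01,-11-0-,0--00-,0-1-0-,01--01
  m26 ⊆ 01-0-0 [E]
  m28 ⊆ -11-0-,0-1-0-
  m29 ⊆ --1-01,-11-0-,0-1-0-,01--01
  m32 ⊆ -000-0 [E]
  m34 ⊆ -000-0,10-010,10001-
  m35 ⊆ 10001- [E]
  m41 ⊆ --1-01 [E]
  m42 ⊆ 10-010 [E]
  m45 ⊆ --1-01 [E]
  m52 ⊆ 11-1-0 [E]
  m54 ⊆ 11-1-0,11011-
  m55 ⊆ -10111,11011-
  m56 ⊆ -11-0- [E]
  m57 ⊆ --1-01,-11-0-
  m60 ⊆ -11-0-,11-1-0
  m61 ⊆ --1-01,-11-0-
  m62 ⊆ 11-1-0 [E]
E = {--1-01, -000-0, -11-0-, 0--00-, 0-1-0-, 0011-1, 01-0-0, 10-010, 10001-, 11-1-0}

10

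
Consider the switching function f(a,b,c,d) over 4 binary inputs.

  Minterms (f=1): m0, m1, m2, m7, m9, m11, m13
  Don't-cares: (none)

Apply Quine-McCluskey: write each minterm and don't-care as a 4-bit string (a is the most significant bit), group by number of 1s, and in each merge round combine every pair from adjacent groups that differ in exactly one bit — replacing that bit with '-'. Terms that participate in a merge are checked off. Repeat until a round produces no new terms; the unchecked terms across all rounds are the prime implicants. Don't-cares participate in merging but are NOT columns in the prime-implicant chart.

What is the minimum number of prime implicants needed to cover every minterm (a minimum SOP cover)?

Round 0: 0000✓ 0001✓ 0010✓ 0111 1001✓ 1011✓ 1101✓
Round 1: -001 00-0 000- 1-01 10-1
PIs = {-001, 00-0, 000-, 0111, 1-01, 10-1}
Coverage chart:
  m0: 00-0,000-
  m1: -001,000-
  m2: 00-0 ←essential
  m7: 0111 ←essential
  m9: -001,1-01,10-1
  m11: 10-1 ←essential
  m13: 1-01 ←essential
Essential: 00-0, 0111, 1-01, 10-1
Petrick residual → -001
Min cover (5 terms): b'c'd + a'b'd' + a'bcd + ac'd + ab'd

5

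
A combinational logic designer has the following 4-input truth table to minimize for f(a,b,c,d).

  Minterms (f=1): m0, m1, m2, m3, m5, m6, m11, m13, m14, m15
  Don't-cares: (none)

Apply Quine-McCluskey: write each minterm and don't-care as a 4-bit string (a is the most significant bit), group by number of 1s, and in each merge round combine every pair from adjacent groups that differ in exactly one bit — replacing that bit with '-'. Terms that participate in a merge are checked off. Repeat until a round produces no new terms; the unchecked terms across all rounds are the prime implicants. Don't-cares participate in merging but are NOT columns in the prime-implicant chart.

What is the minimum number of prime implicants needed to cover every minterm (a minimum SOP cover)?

4

Round 0: 0000✓ 0001✓ 0010✓ 0011✓ 0101✓ 0110✓ 1011✓ 1101✓ 1110✓ 1111✓
Round 1: -011 -101 -110 0-01 0-10 00-0✓ 00-1✓ 000-✓ 001-✓ 1-11 11-1 111-
Round 2: 00--
PIs = {-011, -101, -110, 0-01, 0-10, 00--, 1-11, 11-1, 111-}
Coverage chart:
  m0: 00-- ←essential
  m1: 0-01,00--
  m2: 0-10,00--
  m3: -011,00--
  m5: -101,0-01
  m6: -110,0-10
  m11: -011,1-11
  m13: -101,11-1
  m14: -110,111-
  m15: 1-11,11-1,111-
Essential: 00--
Petrick residual → -101, -110, 1-11
Min cover (4 terms): bc'd + bcd' + a'b' + acd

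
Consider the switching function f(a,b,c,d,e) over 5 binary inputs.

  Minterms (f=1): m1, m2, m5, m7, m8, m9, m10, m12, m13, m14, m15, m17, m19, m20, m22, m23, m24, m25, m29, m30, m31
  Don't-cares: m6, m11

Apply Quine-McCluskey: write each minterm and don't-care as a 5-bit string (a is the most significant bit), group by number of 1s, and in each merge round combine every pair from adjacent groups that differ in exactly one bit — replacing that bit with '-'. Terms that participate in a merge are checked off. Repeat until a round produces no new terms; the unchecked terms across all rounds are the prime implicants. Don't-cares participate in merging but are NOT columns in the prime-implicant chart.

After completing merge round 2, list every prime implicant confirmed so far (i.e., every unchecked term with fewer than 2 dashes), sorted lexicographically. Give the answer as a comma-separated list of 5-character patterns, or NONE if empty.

10-11, 100-1, 101-0

Round 0: 00001✓ 00010✓ 00101✓ 00110✓ 00111✓ 01000✓ 01001✓ 01010✓ 01011✓ 01100✓ 01101✓ 01110✓ 01111✓ 10001✓ 10011✓ 10100✓ 10110✓ 10111✓ 11000✓ 11001✓ 11101✓ 11110✓ 11111✓
Round 1: -0001✓ -0110✓ -0111✓ -1000✓ -1001✓ -1101✓ -1110✓ -1111✓ 0-001✓ 0-010✓ 0-101✓ 0-110✓ 0-111✓ 00-01✓ 00-10✓ 001-1✓ 0011-✓ 01-00✓ 01-01✓ 01-10✓ 01-11✓ 010-0✓ 010-1✓ 0100-✓ 0101-✓ 011-0✓ 011-1✓ 0110-✓ 0111-✓ 1-001✓ 1-110✓ 1-111✓ 10-11 100-1 101-0 1011-✓ 11-01✓ 1100-✓ 111-1✓ 1111-✓
Round 2: --001 --110✓ --111✓ -011-✓ -1-01 -100- -11-1 -111-✓ 0--01 0--10 0-1-1 0-11-✓ 01--0✓ 01--1✓ 01-0-✓ 01-1-✓ 010--✓ 011--✓ 1-11-✓
Round 3: --11- 01---
PIs = {--001, --11-, -1-01, -100-, -11-1, 0--01, 0--10, 0-1-1, 01---, 10-11, 100-1, 101-0}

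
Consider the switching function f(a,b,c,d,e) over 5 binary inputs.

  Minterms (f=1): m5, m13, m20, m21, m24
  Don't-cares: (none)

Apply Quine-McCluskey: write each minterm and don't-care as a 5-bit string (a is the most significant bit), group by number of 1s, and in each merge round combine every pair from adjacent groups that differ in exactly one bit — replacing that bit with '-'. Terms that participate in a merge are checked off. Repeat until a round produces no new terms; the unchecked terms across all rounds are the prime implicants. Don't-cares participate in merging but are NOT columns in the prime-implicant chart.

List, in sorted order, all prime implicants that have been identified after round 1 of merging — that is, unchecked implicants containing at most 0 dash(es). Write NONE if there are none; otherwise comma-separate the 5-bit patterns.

Round 0: 00101✓ 01101✓ 10100✓ 10101✓ 11000
Round 1: -0101 0-101 1010-
PIs = {-0101, 0-101, 1010-, 11000}

11000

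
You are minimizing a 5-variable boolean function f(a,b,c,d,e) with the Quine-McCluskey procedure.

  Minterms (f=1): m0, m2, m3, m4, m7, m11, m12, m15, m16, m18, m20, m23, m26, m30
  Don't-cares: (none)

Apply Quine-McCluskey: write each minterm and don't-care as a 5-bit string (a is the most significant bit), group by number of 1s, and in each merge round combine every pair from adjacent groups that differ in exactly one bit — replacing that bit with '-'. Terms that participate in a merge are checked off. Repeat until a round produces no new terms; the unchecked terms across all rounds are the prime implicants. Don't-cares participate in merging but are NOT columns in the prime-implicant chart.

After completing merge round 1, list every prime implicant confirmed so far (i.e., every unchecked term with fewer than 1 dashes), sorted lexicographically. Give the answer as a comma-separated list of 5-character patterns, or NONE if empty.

Round 0: 00000✓ 00010✓ 00011✓ 00100✓ 00111✓ 01011✓ 01100✓ 01111✓ 10000✓ 10010✓ 10100✓ 10111✓ 11010✓ 11110✓
Round 1: -0000✓ -0010✓ -0100✓ -0111 0-011✓ 0-100 0-111✓ 00-00✓ 00-11✓ 000-0✓ 0001- 01-11✓ 1-010 10-00✓ 100-0✓ 11-10
Round 2: -0-00 -00-0 0--11
PIs = {-0-00, -00-0, -0111, 0--11, 0-100, 0001-, 1-010, 11-10}

NONE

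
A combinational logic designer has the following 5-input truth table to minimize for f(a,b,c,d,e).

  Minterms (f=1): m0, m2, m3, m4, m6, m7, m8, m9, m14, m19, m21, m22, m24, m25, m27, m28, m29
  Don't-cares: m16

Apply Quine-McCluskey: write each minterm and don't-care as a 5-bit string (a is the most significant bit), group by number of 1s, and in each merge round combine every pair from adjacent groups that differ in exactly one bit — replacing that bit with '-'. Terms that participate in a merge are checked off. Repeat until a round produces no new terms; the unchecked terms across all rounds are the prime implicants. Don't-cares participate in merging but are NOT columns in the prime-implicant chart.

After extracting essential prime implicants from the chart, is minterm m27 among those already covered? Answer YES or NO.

[col 0] 00000*, 00010*, 00011*, 00100*, 00110*, 00111*, 01000*, 01001*, 01110*, 10000*, 10011*, 10101*, 10110*, 11000*, 11001*, 11011*, 11100*, 11101*
[col 1] -0000*, -0011, -0110, -1000*, -1001*, 0-000*, 0-110, 00-00*, 00-10*, 00-11*, 000-0*, 0001-*, 001-0*, 0011-*, 0100-*, 1-000*, 1-011, 1-101, 11-00*, 11-01*, 110-1, 1100-*, 1110-*
[col 2] --000, -100-, 00--0, 00-1-, 11-0-
Prime implicants: --000, -0011, -0110, -100-, 0-110, 00--0, 00-1-, 1-011, 1-101, 11-0-, 110-1
PI chart (minterm → PIs covering it):
  0 | --000,00--0
  2 | 00--0,00-1-
  3 | -0011,00-1-
  4 | 00--0  (sole → essential)
  6 | -0110,0-110,00--0,00-1-
  7 | 00-1-  (sole → essential)
  8 | --000,-100-
  9 | -100-  (sole → essential)
  14 | 0-110  (sole → essential)
  19 | -0011,1-011
  21 | 1-101  (sole → essential)
  22 | -0110  (sole → essential)
  24 | --000,-100-,11-0-
  25 | -100-,11-0-,110-1
  27 | 1-011,110-1
  28 | 11-0-  (sole → essential)
  29 | 1-101,11-0-
Essential prime implicants: -0110, -100-, 0-110, 00--0, 00-1-, 1-101, 11-0-

NO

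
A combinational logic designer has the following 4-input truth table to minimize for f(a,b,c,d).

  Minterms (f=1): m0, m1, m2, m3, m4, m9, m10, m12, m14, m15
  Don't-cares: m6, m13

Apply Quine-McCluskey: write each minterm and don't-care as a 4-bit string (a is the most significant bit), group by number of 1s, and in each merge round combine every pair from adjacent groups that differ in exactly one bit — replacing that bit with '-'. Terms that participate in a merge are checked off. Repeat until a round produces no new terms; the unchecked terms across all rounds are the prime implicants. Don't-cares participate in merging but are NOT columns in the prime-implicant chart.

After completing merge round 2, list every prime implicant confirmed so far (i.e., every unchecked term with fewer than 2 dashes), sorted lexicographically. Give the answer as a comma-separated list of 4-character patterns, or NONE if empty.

-001, 1-01

size-2^0 implicants → 0000(✓)  0001(✓)  0010(✓)  0011(✓)  0100(✓)  0110(✓)  1001(✓)  1010(✓)  1100(✓)  1101(✓)  1110(✓)  1111(✓)
size-2^1 implicants → -001  -010(✓)  -100(✓)  -110(✓)  0-00(✓)  0-10(✓)  00-0(✓)  00-1(✓)  000-(✓)  001-(✓)  01-0(✓)  1-01  1-10(✓)  11-0(✓)  11-1(✓)  110-(✓)  111-(✓)
size-2^2 implicants → --10  -1-0  0--0  00--  11--
Unchecked terms (primes): --10, -001, -1-0, 0--0, 00--, 1-01, 11--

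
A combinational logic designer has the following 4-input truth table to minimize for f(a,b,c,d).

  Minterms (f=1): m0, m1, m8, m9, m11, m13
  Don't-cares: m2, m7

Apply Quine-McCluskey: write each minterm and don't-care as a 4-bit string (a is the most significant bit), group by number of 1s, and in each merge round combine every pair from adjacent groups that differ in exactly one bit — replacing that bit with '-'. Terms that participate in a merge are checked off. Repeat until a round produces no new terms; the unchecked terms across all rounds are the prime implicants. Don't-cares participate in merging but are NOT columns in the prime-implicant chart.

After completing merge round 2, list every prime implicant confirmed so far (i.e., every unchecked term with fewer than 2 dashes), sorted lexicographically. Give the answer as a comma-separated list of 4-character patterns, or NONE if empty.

00-0, 0111, 1-01, 10-1

Round 0: 0000✓ 0001✓ 0010✓ 0111 1000✓ 1001✓ 1011✓ 1101✓
Round 1: -000✓ -001✓ 00-0 000-✓ 1-01 10-1 100-✓
Round 2: -00-
PIs = {-00-, 00-0, 0111, 1-01, 10-1}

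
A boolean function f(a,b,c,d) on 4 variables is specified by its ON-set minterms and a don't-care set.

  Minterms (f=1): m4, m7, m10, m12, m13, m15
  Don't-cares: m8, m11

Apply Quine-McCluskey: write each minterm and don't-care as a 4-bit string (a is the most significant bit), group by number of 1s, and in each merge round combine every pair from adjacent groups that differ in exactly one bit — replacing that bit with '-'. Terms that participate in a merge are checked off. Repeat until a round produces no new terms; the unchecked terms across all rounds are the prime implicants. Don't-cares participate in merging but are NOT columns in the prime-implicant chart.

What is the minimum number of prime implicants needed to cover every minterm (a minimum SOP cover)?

size-2^0 implicants → 0100(✓)  0111(✓)  1000(✓)  1010(✓)  1011(✓)  1100(✓)  1101(✓)  1111(✓)
size-2^1 implicants → -100  -111  1-00  1-11  10-0  101-  11-1  110-
Unchecked terms (primes): -100, -111, 1-00, 1-11, 10-0, 101-, 11-1, 110-
Minterm coverage:
  m4 ⊆ -100 [E]
  m7 ⊆ -111 [E]
  m10 ⊆ 10-0,101-
  m12 ⊆ -100,1-00,110-
  m13 ⊆ 11-1,110-
  m15 ⊆ -111,1-11,11-1
E = {-100, -111}
Petrick residual → 10-0, 11-1
Cover = bc'd' + bcd + ab'd' + abd  |cover|=4

4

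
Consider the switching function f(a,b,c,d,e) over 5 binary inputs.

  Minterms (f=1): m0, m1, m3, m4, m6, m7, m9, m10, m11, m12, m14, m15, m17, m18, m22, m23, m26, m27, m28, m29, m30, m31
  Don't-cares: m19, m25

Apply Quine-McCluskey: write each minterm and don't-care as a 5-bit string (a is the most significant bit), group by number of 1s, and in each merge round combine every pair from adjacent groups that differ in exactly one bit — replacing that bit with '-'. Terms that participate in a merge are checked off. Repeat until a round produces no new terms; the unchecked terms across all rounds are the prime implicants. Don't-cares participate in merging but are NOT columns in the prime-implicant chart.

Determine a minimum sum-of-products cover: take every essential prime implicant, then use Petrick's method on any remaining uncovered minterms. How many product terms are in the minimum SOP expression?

7

[col 0] 00000*, 00001*, 00011*, 00100*, 00110*, 00111*, 01001*, 01010*, 01011*, 01100*, 01110*, 01111*, 10001*, 10010*, 10011*, 10110*, 10111*, 11001*, 11010*, 11011*, 11100*, 11101*, 11110*, 11111*
[col 1] -0001*, -0011*, -0110*, -0111*, -1001*, -1010*, -1011*, -1100*, -1110*, -1111*, 0-001*, 0-011*, 0-100*, 0-110*, 0-111*, 00-00, 00-11*, 000-1*, 0000-, 001-0*, 0011-*, 01-10*, 01-11*, 010-1*, 0101-*, 011-0*, 0111-*, 1-001*, 1-010*, 1-011*, 1-110*, 1-111*, 10-10*, 10-11*, 100-1*, 1001-*, 1011-*, 11-01*, 11-10*, 11-11*, 110-1*, 1101-*, 111-0*, 111-1*, 1110-*, 1111-*
[col 2] --001*, --011*, --110*, --111*, -0-11*, -00-1*, -011-*, -1-10*, -1-11*, -10-1*, -101-*, -11-0, -111-*, 0--11*, 0-0-1*, 0-1-0, 0-11-*, 01-1-*, 1--10*, 1--11*, 1-0-1*, 1-01-*, 1-11-*, 10-1-*, 11--1, 11-1-*, 111--
[col 3] ---11, --0-1, --11-, -1-1-, 1--1-
Prime implicants: ---11, --0-1, --11-, -1-1-, -11-0, 0-1-0, 00-00, 0000-, 1--1-, 11--1, 111--
PI chart (minterm → PIs covering it):
  0 | 00-00,0000-
  1 | --0-1,0000-
  3 | ---11,--0-1
  4 | 0-1-0,00-00
  6 | --11-,0-1-0
  7 | ---11,--11-
  9 | --0-1  (sole → essential)
  10 | -1-1-  (sole → essential)
  11 | ---11,--0-1,-1-1-
  12 | -11-0,0-1-0
  14 | --11-,-1-1-,-11-0,0-1-0
  15 | ---11,--11-,-1-1-
  17 | --0-1  (sole → essential)
  18 | 1--1-  (sole → essential)
  22 | --11-,1--1-
  23 | ---11,--11-,1--1-
  26 | -1-1-,1--1-
  27 | ---11,--0-1,-1-1-,1--1-,11--1
  28 | -11-0,111--
  29 | 11--1,111--
  30 | --11-,-1-1-,-11-0,1--1-,111--
  31 | ---11,--11-,-1-1-,1--1-,11--1,111--
Essential prime implicants: --0-1, -1-1-, 1--1-
Petrick residual → ---11, 0-1-0, 00-00, 111--
Minimum SOP uses 7 PIs: de + c'e + bd + a'ce' + a'b'd'e' + ad + abc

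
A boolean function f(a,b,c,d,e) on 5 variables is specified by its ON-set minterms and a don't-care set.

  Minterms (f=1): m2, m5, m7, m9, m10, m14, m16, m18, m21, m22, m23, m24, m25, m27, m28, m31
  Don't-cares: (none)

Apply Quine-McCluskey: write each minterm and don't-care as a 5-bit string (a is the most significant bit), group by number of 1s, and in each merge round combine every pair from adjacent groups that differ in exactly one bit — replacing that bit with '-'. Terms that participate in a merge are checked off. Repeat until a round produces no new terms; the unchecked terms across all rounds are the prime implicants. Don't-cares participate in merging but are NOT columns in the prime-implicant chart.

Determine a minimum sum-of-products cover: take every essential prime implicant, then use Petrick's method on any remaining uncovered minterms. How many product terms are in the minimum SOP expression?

size-2^0 implicants → 00010(✓)  00101(✓)  00111(✓)  01001(✓)  01010(✓)  01110(✓)  10000(✓)  10010(✓)  10101(✓)  10110(✓)  10111(✓)  11000(✓)  11001(✓)  11011(✓)  11100(✓)  11111(✓)
size-2^1 implicants → -0010  -0101(✓)  -0111(✓)  -1001  0-010  001-1(✓)  01-10  1-000  1-111  10-10  100-0  101-1(✓)  1011-  11-00  11-11  110-1  1100-
size-2^2 implicants → -01-1
Unchecked terms (primes): -0010, -01-1, -1001, 0-010, 01-10, 1-000, 1-111, 10-10, 100-0, 1011-, 11-00, 11-11, 110-1, 1100-
Minterm coverage:
  m2 ⊆ -0010,0-010
  m5 ⊆ -01-1 [E]
  m7 ⊆ -01-1 [E]
  m9 ⊆ -1001 [E]
  m10 ⊆ 0-010,01-10
  m14 ⊆ 01-10 [E]
  m16 ⊆ 1-000,100-0
  m18 ⊆ -0010,10-10,100-0
  m21 ⊆ -01-1 [E]
  m22 ⊆ 10-10,1011-
  m23 ⊆ -01-1,1-111,1011-
  m24 ⊆ 1-000,11-00,1100-
  m25 ⊆ -1001,110-1,1100-
  m27 ⊆ 11-11,110-1
  m28 ⊆ 11-00 [E]
  m31 ⊆ 1-111,11-11
E = {-01-1, -1001, 01-10, 11-00}
Petrick residual → -0010, 1-000, 10-10, 11-11
Cover = b'c'de' + b'ce + bc'd'e + a'bde' + ac'd'e' + ab'de' + abd'e' + abde  |cover|=8

8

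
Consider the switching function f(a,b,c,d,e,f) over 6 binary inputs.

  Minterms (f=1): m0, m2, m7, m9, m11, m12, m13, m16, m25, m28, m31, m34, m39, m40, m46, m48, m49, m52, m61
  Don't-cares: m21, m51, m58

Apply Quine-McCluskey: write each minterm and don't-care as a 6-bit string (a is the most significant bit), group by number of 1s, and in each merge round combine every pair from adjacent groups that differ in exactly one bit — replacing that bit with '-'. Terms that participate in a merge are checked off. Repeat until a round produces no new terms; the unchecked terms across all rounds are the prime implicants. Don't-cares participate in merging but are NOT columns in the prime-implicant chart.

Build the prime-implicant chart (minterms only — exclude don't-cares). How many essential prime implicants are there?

Round 0: 000000✓ 000010✓ 000111✓ 001001✓ 001011✓ 001100✓ 001101✓ 010000✓ 010101 011001✓ 011100✓ 011111 100010✓ 100111✓ 101000 101110 110000✓ 110001✓ 110011✓ 110100✓ 111010 111101
Round 1: -00010 -00111 -10000 0-0000 0-1001 0-1100 0000-0 001-01 0010-1 00110- 110-00 1100-1 11000-
PIs = {-00010, -00111, -10000, 0-0000, 0-1001, 0-1100, 0000-0, 001-01, 0010-1, 00110-, 010101, 011111, 101000, 101110, 110-00, 1100-1, 11000-, 111010, 111101}
Coverage chart:
  m0: 0-0000,0000-0
  m2: -00010,0000-0
  m7: -00111 ←essential
  m9: 0-1001,001-01,0010-1
  m11: 0010-1 ←essential
  m12: 0-1100,00110-
  m13: 001-01,00110-
  m16: -10000,0-0000
  m25: 0-1001 ←essential
  m28: 0-1100 ←essential
  m31: 011111 ←essential
  m34: -00010 ←essential
  m39: -00111 ←essential
  m40: 101000 ←essential
  m46: 101110 ←essential
  m48: -10000,110-00,11000-
  m49: 1100-1,11000-
  m52: 110-00 ←essential
  m61: 111101 ←essential
Essential: -00010, -00111, 0-1001, 0-1100, 0010-1, 011111, 101000, 101110, 110-00, 111101

10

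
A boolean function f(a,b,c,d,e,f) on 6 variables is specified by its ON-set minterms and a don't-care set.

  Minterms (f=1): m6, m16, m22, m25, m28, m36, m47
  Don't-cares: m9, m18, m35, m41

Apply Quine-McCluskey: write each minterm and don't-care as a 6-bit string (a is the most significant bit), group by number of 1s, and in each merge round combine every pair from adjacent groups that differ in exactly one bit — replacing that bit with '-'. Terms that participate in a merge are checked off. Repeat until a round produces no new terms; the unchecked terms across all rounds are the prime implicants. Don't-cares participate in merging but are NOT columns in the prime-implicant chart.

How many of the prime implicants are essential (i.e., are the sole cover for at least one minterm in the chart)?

size-2^0 implicants → 000110(✓)  001001(✓)  010000(✓)  010010(✓)  010110(✓)  011001(✓)  011100  100011  100100  101001(✓)  101111
size-2^1 implicants → -01001  0-0110  0-1001  010-10  0100-0
Unchecked terms (primes): -01001, 0-0110, 0-1001, 010-10, 0100-0, 011100, 100011, 100100, 101111
Minterm coverage:
  m6 ⊆ 0-0110 [E]
  m16 ⊆ 0100-0 [E]
  m22 ⊆ 0-0110,010-10
  m25 ⊆ 0-1001 [E]
  m28 ⊆ 011100 [E]
  m36 ⊆ 100100 [E]
  m47 ⊆ 101111 [E]
E = {0-0110, 0-1001, 0100-0, 011100, 100100, 101111}

6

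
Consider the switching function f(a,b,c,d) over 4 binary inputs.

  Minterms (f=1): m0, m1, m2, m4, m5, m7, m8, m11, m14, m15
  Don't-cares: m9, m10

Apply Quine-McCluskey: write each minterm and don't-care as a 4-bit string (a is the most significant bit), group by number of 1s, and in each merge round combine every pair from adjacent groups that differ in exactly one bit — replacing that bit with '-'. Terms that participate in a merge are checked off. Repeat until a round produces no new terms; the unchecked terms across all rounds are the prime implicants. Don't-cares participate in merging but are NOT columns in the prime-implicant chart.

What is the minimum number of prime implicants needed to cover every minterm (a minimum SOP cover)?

size-2^0 implicants → 0000(✓)  0001(✓)  0010(✓)  0100(✓)  0101(✓)  0111(✓)  1000(✓)  1001(✓)  1010(✓)  1011(✓)  1110(✓)  1111(✓)
size-2^1 implicants → -000(✓)  -001(✓)  -010(✓)  -111  0-00(✓)  0-01(✓)  00-0(✓)  000-(✓)  01-1  010-(✓)  1-10(✓)  1-11(✓)  10-0(✓)  10-1(✓)  100-(✓)  101-(✓)  111-(✓)
size-2^2 implicants → -0-0  -00-  0-0-  1-1-  10--
Unchecked terms (primes): -0-0, -00-, -111, 0-0-, 01-1, 1-1-, 10--
Minterm coverage:
  m0 ⊆ -0-0,-00-,0-0-
  m1 ⊆ -00-,0-0-
  m2 ⊆ -0-0 [E]
  m4 ⊆ 0-0- [E]
  m5 ⊆ 0-0-,01-1
  m7 ⊆ -111,01-1
  m8 ⊆ -0-0,-00-,10--
  m11 ⊆ 1-1-,10--
  m14 ⊆ 1-1- [E]
  m15 ⊆ -111,1-1-
E = {-0-0, 0-0-, 1-1-}
Petrick residual → -111
Cover = b'd' + bcd + a'c' + ac  |cover|=4

4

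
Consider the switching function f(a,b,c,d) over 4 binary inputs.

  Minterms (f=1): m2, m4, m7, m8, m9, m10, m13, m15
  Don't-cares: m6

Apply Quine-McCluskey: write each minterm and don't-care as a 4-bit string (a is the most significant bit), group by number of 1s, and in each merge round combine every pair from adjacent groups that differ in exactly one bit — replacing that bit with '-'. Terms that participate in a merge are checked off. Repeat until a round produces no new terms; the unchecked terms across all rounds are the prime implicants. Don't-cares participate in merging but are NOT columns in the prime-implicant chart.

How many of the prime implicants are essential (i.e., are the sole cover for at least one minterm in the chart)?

1

[col 0] 0010*, 0100*, 0110*, 0111*, 1000*, 1001*, 1010*, 1101*, 1111*
[col 1] -010, -111, 0-10, 01-0, 011-, 1-01, 10-0, 100-, 11-1
Prime implicants: -010, -111, 0-10, 01-0, 011-, 1-01, 10-0, 100-, 11-1
PI chart (minterm → PIs covering it):
  2 | -010,0-10
  4 | 01-0  (sole → essential)
  7 | -111,011-
  8 | 10-0,100-
  9 | 1-01,100-
  10 | -010,10-0
  13 | 1-01,11-1
  15 | -111,11-1
Essential prime implicants: 01-0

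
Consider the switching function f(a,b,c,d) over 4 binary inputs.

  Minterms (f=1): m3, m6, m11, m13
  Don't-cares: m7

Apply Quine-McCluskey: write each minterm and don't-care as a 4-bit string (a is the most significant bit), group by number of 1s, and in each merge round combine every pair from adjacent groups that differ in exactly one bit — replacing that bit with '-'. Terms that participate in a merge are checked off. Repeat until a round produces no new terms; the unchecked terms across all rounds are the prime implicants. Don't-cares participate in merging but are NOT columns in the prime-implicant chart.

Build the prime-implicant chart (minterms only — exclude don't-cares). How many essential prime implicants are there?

size-2^0 implicants → 0011(✓)  0110(✓)  0111(✓)  1011(✓)  1101
size-2^1 implicants → -011  0-11  011-
Unchecked terms (primes): -011, 0-11, 011-, 1101
Minterm coverage:
  m3 ⊆ -011,0-11
  m6 ⊆ 011- [E]
  m11 ⊆ -011 [E]
  m13 ⊆ 1101 [E]
E = {-011, 011-, 1101}

3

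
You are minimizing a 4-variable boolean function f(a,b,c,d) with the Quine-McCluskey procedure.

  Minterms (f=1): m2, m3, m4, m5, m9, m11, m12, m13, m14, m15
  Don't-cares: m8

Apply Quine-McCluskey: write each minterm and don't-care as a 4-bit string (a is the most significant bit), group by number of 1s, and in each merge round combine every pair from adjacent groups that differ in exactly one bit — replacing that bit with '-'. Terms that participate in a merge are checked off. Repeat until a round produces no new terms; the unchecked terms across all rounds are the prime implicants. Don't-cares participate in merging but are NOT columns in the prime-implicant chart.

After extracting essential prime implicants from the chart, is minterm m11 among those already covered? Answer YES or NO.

[col 0] 0010*, 0011*, 0100*, 0101*, 1000*, 1001*, 1011*, 1100*, 1101*, 1110*, 1111*
[col 1] -011, -100*, -101*, 001-, 010-*, 1-00*, 1-01*, 1-11*, 10-1*, 100-*, 11-0*, 11-1*, 110-*, 111-*
[col 2] -10-, 1--1, 1-0-, 11--
Prime implicants: -011, -10-, 001-, 1--1, 1-0-, 11--
PI chart (minterm → PIs covering it):
  2 | 001-  (sole → essential)
  3 | -011,001-
  4 | -10-  (sole → essential)
  5 | -10-  (sole → essential)
  9 | 1--1,1-0-
  11 | -011,1--1
  12 | -10-,1-0-,11--
  13 | -10-,1--1,1-0-,11--
  14 | 11--  (sole → essential)
  15 | 1--1,11--
Essential prime implicants: -10-, 001-, 11--

NO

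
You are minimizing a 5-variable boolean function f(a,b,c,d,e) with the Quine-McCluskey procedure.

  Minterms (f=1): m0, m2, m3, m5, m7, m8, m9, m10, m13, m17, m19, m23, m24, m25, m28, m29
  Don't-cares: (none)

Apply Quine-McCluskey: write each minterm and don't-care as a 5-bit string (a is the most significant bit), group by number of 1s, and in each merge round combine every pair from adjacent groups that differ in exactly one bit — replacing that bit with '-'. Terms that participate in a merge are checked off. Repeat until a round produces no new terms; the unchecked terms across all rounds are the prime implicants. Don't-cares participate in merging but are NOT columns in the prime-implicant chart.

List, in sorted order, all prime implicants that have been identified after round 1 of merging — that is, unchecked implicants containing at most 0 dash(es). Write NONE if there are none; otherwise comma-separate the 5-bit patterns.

NONE

Round 0: 00000✓ 00010✓ 00011✓ 00101✓ 00111✓ 01000✓ 01001✓ 01010✓ 01101✓ 10001✓ 10011✓ 10111✓ 11000✓ 11001✓ 11100✓ 11101✓
Round 1: -0011✓ -0111✓ -1000✓ -1001✓ -1101✓ 0-000✓ 0-010✓ 0-101 00-11✓ 000-0✓ 0001- 001-1 01-01✓ 010-0✓ 0100-✓ 1-001 10-11✓ 100-1 11-00✓ 11-01✓ 1100-✓ 1110-✓
Round 2: -0-11 -1-01 -100- 0-0-0 11-0-
PIs = {-0-11, -1-01, -100-, 0-0-0, 0-101, 0001-, 001-1, 1-001, 100-1, 11-0-}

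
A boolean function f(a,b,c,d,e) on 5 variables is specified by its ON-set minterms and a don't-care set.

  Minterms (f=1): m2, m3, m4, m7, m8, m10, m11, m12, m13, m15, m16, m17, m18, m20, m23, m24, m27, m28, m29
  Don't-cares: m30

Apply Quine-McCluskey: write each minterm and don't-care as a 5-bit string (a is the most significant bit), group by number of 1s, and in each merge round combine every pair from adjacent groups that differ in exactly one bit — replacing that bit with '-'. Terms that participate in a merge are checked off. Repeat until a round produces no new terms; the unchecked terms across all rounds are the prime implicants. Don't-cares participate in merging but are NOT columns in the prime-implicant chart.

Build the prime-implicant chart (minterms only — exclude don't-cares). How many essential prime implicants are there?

[col 0] 00010*, 00011*, 00100*, 00111*, 01000*, 01010*, 01011*, 01100*, 01101*, 01111*, 10000*, 10001*, 10010*, 10100*, 10111*, 11000*, 11011*, 11100*, 11101*, 11110*
[col 1] -0010, -0100*, -0111, -1000*, -1011, -1100*, -1101*, 0-010*, 0-011*, 0-100*, 0-111*, 00-11*, 0001-*, 01-00*, 01-11*, 010-0, 0101-*, 011-1, 0110-*, 1-000*, 1-100*, 10-00*, 100-0, 1000-, 11-00*, 111-0, 1110-*
[col 2] --100, -1-00, -110-, 0--11, 0-01-, 1--00
Prime implicants: --100, -0010, -0111, -1-00, -1011, -110-, 0--11, 0-01-, 010-0, 011-1, 1--00, 100-0, 1000-, 111-0
PI chart (minterm → PIs covering it):
  2 | -0010,0-01-
  3 | 0--11,0-01-
  4 | --100  (sole → essential)
  7 | -0111,0--11
  8 | -1-00,010-0
  10 | 0-01-,010-0
  11 | -1011,0--11,0-01-
  12 | --100,-1-00,-110-
  13 | -110-,011-1
  15 | 0--11,011-1
  16 | 1--00,100-0,1000-
  17 | 1000-  (sole → essential)
  18 | -0010,100-0
  20 | --100,1--00
  23 | -0111  (sole → essential)
  24 | -1-00,1--00
  27 | -1011  (sole → essential)
  28 | --100,-1-00,-110-,1--00,111-0
  29 | -110-  (sole → essential)
Essential prime implicants: --100, -0111, -1011, -110-, 1000-

5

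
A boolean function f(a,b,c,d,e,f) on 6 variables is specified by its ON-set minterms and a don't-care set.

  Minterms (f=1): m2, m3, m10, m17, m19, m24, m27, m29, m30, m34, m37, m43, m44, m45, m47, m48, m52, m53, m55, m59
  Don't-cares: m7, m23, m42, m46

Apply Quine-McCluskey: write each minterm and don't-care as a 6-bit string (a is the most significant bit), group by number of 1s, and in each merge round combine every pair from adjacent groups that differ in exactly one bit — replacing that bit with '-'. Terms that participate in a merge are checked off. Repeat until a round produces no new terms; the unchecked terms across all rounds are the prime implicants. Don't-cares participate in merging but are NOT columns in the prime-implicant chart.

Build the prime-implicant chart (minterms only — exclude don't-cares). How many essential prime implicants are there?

Round 0: 000010✓ 000011✓ 000111✓ 001010✓ 010001✓ 010011✓ 010111✓ 011000 011011✓ 011101 011110 100010✓ 100101✓ 101010✓ 101011✓ 101100✓ 101101✓ 101110✓ 101111✓ 110000✓ 110100✓ 110101✓ 110111✓ 111011✓
Round 1: -00010✓ -01010✓ -10111 -11011 0-0011✓ 0-0111✓ 00-010✓ 000-11✓ 00001- 01-011 010-11✓ 0100-1 1-0101 1-1011 10-010✓ 10-101 101-10✓ 101-11✓ 10101-✓ 1011-0✓ 1011-1✓ 10110-✓ 10111-✓ 110-00 1101-1 11010-
Round 2: -0-010 0-0-11 101-1- 1011--
PIs = {-0-010, -10111, -11011, 0-0-11, 00001-, 01-011, 0100-1, 011000, 011101, 011110, 1-0101, 1-1011, 10-101, 101-1-, 1011--, 110-00, 1101-1, 11010-}
Coverage chart:
  m2: -0-010,00001-
  m3: 0-0-11,00001-
  m10: -0-010 ←essential
  m17: 0100-1 ←essential
  m19: 0-0-11,01-011,0100-1
  m24: 011000 ←essential
  m27: -11011,01-011
  m29: 011101 ←essential
  m30: 011110 ←essential
  m34: -0-010 ←essential
  m37: 1-0101,10-101
  m43: 1-1011,101-1-
  m44: 1011-- ←essential
  m45: 10-101,1011--
  m47: 101-1-,1011--
  m48: 110-00 ←essential
  m52: 110-00,11010-
  m53: 1-0101,1101-1,11010-
  m55: -10111,1101-1
  m59: -11011,1-1011
Essential: -0-010, 0100-1, 011000, 011101, 011110, 1011--, 110-00

7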